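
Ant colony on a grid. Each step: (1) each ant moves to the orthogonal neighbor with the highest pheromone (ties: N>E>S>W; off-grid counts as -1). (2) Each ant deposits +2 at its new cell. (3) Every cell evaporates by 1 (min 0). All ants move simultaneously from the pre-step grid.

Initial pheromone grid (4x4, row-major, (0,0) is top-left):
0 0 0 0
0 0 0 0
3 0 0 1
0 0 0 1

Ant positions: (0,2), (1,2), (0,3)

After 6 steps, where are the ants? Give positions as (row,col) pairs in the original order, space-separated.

Step 1: ant0:(0,2)->E->(0,3) | ant1:(1,2)->N->(0,2) | ant2:(0,3)->S->(1,3)
  grid max=2 at (2,0)
Step 2: ant0:(0,3)->S->(1,3) | ant1:(0,2)->E->(0,3) | ant2:(1,3)->N->(0,3)
  grid max=4 at (0,3)
Step 3: ant0:(1,3)->N->(0,3) | ant1:(0,3)->S->(1,3) | ant2:(0,3)->S->(1,3)
  grid max=5 at (0,3)
Step 4: ant0:(0,3)->S->(1,3) | ant1:(1,3)->N->(0,3) | ant2:(1,3)->N->(0,3)
  grid max=8 at (0,3)
Step 5: ant0:(1,3)->N->(0,3) | ant1:(0,3)->S->(1,3) | ant2:(0,3)->S->(1,3)
  grid max=9 at (0,3)
Step 6: ant0:(0,3)->S->(1,3) | ant1:(1,3)->N->(0,3) | ant2:(1,3)->N->(0,3)
  grid max=12 at (0,3)

(1,3) (0,3) (0,3)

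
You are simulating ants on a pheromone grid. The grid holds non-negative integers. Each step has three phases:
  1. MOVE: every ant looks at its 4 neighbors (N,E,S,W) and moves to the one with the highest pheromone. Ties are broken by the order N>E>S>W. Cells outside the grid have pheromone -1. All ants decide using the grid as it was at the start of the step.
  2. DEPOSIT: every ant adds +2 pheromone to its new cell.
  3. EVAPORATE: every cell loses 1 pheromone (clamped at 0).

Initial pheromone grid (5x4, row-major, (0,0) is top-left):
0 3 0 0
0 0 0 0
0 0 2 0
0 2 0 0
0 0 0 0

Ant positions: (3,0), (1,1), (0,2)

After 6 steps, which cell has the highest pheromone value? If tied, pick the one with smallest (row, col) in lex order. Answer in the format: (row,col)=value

Step 1: ant0:(3,0)->E->(3,1) | ant1:(1,1)->N->(0,1) | ant2:(0,2)->W->(0,1)
  grid max=6 at (0,1)
Step 2: ant0:(3,1)->N->(2,1) | ant1:(0,1)->E->(0,2) | ant2:(0,1)->E->(0,2)
  grid max=5 at (0,1)
Step 3: ant0:(2,1)->S->(3,1) | ant1:(0,2)->W->(0,1) | ant2:(0,2)->W->(0,1)
  grid max=8 at (0,1)
Step 4: ant0:(3,1)->N->(2,1) | ant1:(0,1)->E->(0,2) | ant2:(0,1)->E->(0,2)
  grid max=7 at (0,1)
Step 5: ant0:(2,1)->S->(3,1) | ant1:(0,2)->W->(0,1) | ant2:(0,2)->W->(0,1)
  grid max=10 at (0,1)
Step 6: ant0:(3,1)->N->(2,1) | ant1:(0,1)->E->(0,2) | ant2:(0,1)->E->(0,2)
  grid max=9 at (0,1)
Final grid:
  0 9 7 0
  0 0 0 0
  0 1 0 0
  0 2 0 0
  0 0 0 0
Max pheromone 9 at (0,1)

Answer: (0,1)=9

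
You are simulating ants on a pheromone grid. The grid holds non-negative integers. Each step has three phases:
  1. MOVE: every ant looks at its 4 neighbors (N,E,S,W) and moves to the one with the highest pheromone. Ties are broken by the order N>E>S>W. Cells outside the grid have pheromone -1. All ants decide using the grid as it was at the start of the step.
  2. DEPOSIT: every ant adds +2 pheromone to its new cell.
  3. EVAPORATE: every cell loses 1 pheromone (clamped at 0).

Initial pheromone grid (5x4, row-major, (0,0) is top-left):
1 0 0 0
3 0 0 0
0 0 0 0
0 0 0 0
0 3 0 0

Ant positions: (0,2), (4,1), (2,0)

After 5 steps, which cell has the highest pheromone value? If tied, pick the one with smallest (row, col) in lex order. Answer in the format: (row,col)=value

Answer: (1,0)=4

Derivation:
Step 1: ant0:(0,2)->E->(0,3) | ant1:(4,1)->N->(3,1) | ant2:(2,0)->N->(1,0)
  grid max=4 at (1,0)
Step 2: ant0:(0,3)->S->(1,3) | ant1:(3,1)->S->(4,1) | ant2:(1,0)->N->(0,0)
  grid max=3 at (1,0)
Step 3: ant0:(1,3)->N->(0,3) | ant1:(4,1)->N->(3,1) | ant2:(0,0)->S->(1,0)
  grid max=4 at (1,0)
Step 4: ant0:(0,3)->S->(1,3) | ant1:(3,1)->S->(4,1) | ant2:(1,0)->N->(0,0)
  grid max=3 at (1,0)
Step 5: ant0:(1,3)->N->(0,3) | ant1:(4,1)->N->(3,1) | ant2:(0,0)->S->(1,0)
  grid max=4 at (1,0)
Final grid:
  0 0 0 1
  4 0 0 0
  0 0 0 0
  0 1 0 0
  0 2 0 0
Max pheromone 4 at (1,0)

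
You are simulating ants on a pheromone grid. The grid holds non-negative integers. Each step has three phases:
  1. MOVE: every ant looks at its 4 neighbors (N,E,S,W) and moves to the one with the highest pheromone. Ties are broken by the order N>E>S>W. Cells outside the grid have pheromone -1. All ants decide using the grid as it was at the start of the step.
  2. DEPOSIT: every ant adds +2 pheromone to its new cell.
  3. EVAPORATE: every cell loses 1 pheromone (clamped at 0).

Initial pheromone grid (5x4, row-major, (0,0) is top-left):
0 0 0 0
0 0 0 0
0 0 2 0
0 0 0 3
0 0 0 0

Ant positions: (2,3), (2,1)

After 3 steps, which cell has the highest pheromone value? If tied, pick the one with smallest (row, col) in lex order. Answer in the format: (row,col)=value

Answer: (3,3)=4

Derivation:
Step 1: ant0:(2,3)->S->(3,3) | ant1:(2,1)->E->(2,2)
  grid max=4 at (3,3)
Step 2: ant0:(3,3)->N->(2,3) | ant1:(2,2)->N->(1,2)
  grid max=3 at (3,3)
Step 3: ant0:(2,3)->S->(3,3) | ant1:(1,2)->S->(2,2)
  grid max=4 at (3,3)
Final grid:
  0 0 0 0
  0 0 0 0
  0 0 3 0
  0 0 0 4
  0 0 0 0
Max pheromone 4 at (3,3)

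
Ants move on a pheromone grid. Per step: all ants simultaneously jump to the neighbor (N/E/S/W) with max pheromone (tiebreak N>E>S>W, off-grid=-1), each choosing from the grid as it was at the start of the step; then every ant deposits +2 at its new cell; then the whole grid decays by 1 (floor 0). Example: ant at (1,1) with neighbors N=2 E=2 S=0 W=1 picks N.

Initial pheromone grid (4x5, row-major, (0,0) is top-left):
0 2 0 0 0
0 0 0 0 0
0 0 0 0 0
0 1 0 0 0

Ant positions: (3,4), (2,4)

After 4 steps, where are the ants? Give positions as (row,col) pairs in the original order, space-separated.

Step 1: ant0:(3,4)->N->(2,4) | ant1:(2,4)->N->(1,4)
  grid max=1 at (0,1)
Step 2: ant0:(2,4)->N->(1,4) | ant1:(1,4)->S->(2,4)
  grid max=2 at (1,4)
Step 3: ant0:(1,4)->S->(2,4) | ant1:(2,4)->N->(1,4)
  grid max=3 at (1,4)
Step 4: ant0:(2,4)->N->(1,4) | ant1:(1,4)->S->(2,4)
  grid max=4 at (1,4)

(1,4) (2,4)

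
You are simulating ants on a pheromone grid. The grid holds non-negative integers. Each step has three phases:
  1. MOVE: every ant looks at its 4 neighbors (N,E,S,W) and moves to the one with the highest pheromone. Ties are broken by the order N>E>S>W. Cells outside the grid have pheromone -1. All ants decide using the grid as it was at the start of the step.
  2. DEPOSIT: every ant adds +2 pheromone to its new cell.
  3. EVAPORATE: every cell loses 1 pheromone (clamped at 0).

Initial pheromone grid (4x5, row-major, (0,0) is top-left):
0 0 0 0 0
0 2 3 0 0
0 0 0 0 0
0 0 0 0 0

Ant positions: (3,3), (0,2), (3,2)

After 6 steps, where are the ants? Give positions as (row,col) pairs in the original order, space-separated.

Step 1: ant0:(3,3)->N->(2,3) | ant1:(0,2)->S->(1,2) | ant2:(3,2)->N->(2,2)
  grid max=4 at (1,2)
Step 2: ant0:(2,3)->W->(2,2) | ant1:(1,2)->S->(2,2) | ant2:(2,2)->N->(1,2)
  grid max=5 at (1,2)
Step 3: ant0:(2,2)->N->(1,2) | ant1:(2,2)->N->(1,2) | ant2:(1,2)->S->(2,2)
  grid max=8 at (1,2)
Step 4: ant0:(1,2)->S->(2,2) | ant1:(1,2)->S->(2,2) | ant2:(2,2)->N->(1,2)
  grid max=9 at (1,2)
Step 5: ant0:(2,2)->N->(1,2) | ant1:(2,2)->N->(1,2) | ant2:(1,2)->S->(2,2)
  grid max=12 at (1,2)
Step 6: ant0:(1,2)->S->(2,2) | ant1:(1,2)->S->(2,2) | ant2:(2,2)->N->(1,2)
  grid max=13 at (1,2)

(2,2) (2,2) (1,2)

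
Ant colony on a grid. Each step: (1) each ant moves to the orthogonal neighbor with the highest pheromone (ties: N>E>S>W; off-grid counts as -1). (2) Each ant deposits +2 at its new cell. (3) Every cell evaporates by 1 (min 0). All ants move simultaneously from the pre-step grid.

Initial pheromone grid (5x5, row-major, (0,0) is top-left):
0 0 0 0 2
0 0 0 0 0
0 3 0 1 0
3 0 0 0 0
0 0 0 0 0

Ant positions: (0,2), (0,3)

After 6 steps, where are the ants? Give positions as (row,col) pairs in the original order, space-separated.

Step 1: ant0:(0,2)->E->(0,3) | ant1:(0,3)->E->(0,4)
  grid max=3 at (0,4)
Step 2: ant0:(0,3)->E->(0,4) | ant1:(0,4)->W->(0,3)
  grid max=4 at (0,4)
Step 3: ant0:(0,4)->W->(0,3) | ant1:(0,3)->E->(0,4)
  grid max=5 at (0,4)
Step 4: ant0:(0,3)->E->(0,4) | ant1:(0,4)->W->(0,3)
  grid max=6 at (0,4)
Step 5: ant0:(0,4)->W->(0,3) | ant1:(0,3)->E->(0,4)
  grid max=7 at (0,4)
Step 6: ant0:(0,3)->E->(0,4) | ant1:(0,4)->W->(0,3)
  grid max=8 at (0,4)

(0,4) (0,3)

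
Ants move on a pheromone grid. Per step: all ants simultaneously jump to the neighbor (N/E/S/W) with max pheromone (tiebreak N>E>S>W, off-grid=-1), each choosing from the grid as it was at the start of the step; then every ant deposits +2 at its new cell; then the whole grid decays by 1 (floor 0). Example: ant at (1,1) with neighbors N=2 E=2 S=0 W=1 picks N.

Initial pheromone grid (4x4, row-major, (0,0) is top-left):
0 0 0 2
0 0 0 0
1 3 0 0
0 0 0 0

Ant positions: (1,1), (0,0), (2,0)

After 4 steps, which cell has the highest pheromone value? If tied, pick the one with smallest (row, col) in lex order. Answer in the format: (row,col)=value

Step 1: ant0:(1,1)->S->(2,1) | ant1:(0,0)->E->(0,1) | ant2:(2,0)->E->(2,1)
  grid max=6 at (2,1)
Step 2: ant0:(2,1)->N->(1,1) | ant1:(0,1)->E->(0,2) | ant2:(2,1)->N->(1,1)
  grid max=5 at (2,1)
Step 3: ant0:(1,1)->S->(2,1) | ant1:(0,2)->E->(0,3) | ant2:(1,1)->S->(2,1)
  grid max=8 at (2,1)
Step 4: ant0:(2,1)->N->(1,1) | ant1:(0,3)->S->(1,3) | ant2:(2,1)->N->(1,1)
  grid max=7 at (2,1)
Final grid:
  0 0 0 0
  0 5 0 1
  0 7 0 0
  0 0 0 0
Max pheromone 7 at (2,1)

Answer: (2,1)=7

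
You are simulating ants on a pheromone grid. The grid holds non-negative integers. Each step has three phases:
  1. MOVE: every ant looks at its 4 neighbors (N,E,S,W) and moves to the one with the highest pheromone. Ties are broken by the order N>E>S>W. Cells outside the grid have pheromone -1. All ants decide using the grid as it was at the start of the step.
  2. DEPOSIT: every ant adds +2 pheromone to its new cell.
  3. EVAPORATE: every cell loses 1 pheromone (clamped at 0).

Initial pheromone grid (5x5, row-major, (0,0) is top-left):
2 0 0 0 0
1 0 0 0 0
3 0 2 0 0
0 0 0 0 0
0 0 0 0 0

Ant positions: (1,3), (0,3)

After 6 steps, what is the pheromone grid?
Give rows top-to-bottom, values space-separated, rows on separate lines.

After step 1: ants at (0,3),(0,4)
  1 0 0 1 1
  0 0 0 0 0
  2 0 1 0 0
  0 0 0 0 0
  0 0 0 0 0
After step 2: ants at (0,4),(0,3)
  0 0 0 2 2
  0 0 0 0 0
  1 0 0 0 0
  0 0 0 0 0
  0 0 0 0 0
After step 3: ants at (0,3),(0,4)
  0 0 0 3 3
  0 0 0 0 0
  0 0 0 0 0
  0 0 0 0 0
  0 0 0 0 0
After step 4: ants at (0,4),(0,3)
  0 0 0 4 4
  0 0 0 0 0
  0 0 0 0 0
  0 0 0 0 0
  0 0 0 0 0
After step 5: ants at (0,3),(0,4)
  0 0 0 5 5
  0 0 0 0 0
  0 0 0 0 0
  0 0 0 0 0
  0 0 0 0 0
After step 6: ants at (0,4),(0,3)
  0 0 0 6 6
  0 0 0 0 0
  0 0 0 0 0
  0 0 0 0 0
  0 0 0 0 0

0 0 0 6 6
0 0 0 0 0
0 0 0 0 0
0 0 0 0 0
0 0 0 0 0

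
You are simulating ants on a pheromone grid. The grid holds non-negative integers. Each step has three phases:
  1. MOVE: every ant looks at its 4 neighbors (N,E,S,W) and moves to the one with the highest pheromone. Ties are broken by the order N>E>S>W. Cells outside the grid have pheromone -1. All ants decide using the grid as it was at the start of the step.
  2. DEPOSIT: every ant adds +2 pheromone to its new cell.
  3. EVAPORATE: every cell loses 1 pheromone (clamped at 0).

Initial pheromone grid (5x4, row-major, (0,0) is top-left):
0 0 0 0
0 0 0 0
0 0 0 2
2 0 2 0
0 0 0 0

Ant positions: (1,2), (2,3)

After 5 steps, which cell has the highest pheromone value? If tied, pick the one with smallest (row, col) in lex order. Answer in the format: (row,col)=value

Answer: (1,3)=5

Derivation:
Step 1: ant0:(1,2)->N->(0,2) | ant1:(2,3)->N->(1,3)
  grid max=1 at (0,2)
Step 2: ant0:(0,2)->E->(0,3) | ant1:(1,3)->S->(2,3)
  grid max=2 at (2,3)
Step 3: ant0:(0,3)->S->(1,3) | ant1:(2,3)->N->(1,3)
  grid max=3 at (1,3)
Step 4: ant0:(1,3)->S->(2,3) | ant1:(1,3)->S->(2,3)
  grid max=4 at (2,3)
Step 5: ant0:(2,3)->N->(1,3) | ant1:(2,3)->N->(1,3)
  grid max=5 at (1,3)
Final grid:
  0 0 0 0
  0 0 0 5
  0 0 0 3
  0 0 0 0
  0 0 0 0
Max pheromone 5 at (1,3)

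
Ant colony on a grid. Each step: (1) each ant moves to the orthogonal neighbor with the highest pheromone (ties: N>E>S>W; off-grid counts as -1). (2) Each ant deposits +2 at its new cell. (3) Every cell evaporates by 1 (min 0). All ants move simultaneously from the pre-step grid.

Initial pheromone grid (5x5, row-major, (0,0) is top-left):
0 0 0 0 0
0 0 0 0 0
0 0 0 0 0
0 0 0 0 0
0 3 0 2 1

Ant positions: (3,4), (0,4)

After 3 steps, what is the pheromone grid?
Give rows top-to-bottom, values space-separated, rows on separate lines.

After step 1: ants at (4,4),(1,4)
  0 0 0 0 0
  0 0 0 0 1
  0 0 0 0 0
  0 0 0 0 0
  0 2 0 1 2
After step 2: ants at (4,3),(0,4)
  0 0 0 0 1
  0 0 0 0 0
  0 0 0 0 0
  0 0 0 0 0
  0 1 0 2 1
After step 3: ants at (4,4),(1,4)
  0 0 0 0 0
  0 0 0 0 1
  0 0 0 0 0
  0 0 0 0 0
  0 0 0 1 2

0 0 0 0 0
0 0 0 0 1
0 0 0 0 0
0 0 0 0 0
0 0 0 1 2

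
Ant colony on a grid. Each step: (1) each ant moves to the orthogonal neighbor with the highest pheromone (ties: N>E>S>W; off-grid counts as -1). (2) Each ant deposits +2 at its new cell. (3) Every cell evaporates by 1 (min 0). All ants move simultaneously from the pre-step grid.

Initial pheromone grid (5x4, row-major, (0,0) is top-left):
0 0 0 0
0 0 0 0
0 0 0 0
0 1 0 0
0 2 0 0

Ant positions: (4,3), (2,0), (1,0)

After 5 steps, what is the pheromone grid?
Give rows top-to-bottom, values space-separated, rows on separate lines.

After step 1: ants at (3,3),(1,0),(0,0)
  1 0 0 0
  1 0 0 0
  0 0 0 0
  0 0 0 1
  0 1 0 0
After step 2: ants at (2,3),(0,0),(1,0)
  2 0 0 0
  2 0 0 0
  0 0 0 1
  0 0 0 0
  0 0 0 0
After step 3: ants at (1,3),(1,0),(0,0)
  3 0 0 0
  3 0 0 1
  0 0 0 0
  0 0 0 0
  0 0 0 0
After step 4: ants at (0,3),(0,0),(1,0)
  4 0 0 1
  4 0 0 0
  0 0 0 0
  0 0 0 0
  0 0 0 0
After step 5: ants at (1,3),(1,0),(0,0)
  5 0 0 0
  5 0 0 1
  0 0 0 0
  0 0 0 0
  0 0 0 0

5 0 0 0
5 0 0 1
0 0 0 0
0 0 0 0
0 0 0 0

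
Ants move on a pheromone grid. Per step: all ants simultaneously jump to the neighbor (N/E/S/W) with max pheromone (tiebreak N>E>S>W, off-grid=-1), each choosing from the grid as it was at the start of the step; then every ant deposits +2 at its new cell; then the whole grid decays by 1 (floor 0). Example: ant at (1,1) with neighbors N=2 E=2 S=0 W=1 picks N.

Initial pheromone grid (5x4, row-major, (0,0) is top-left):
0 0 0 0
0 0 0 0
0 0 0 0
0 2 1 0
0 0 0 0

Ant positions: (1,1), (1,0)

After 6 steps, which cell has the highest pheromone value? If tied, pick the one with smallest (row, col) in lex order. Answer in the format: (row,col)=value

Step 1: ant0:(1,1)->N->(0,1) | ant1:(1,0)->N->(0,0)
  grid max=1 at (0,0)
Step 2: ant0:(0,1)->W->(0,0) | ant1:(0,0)->E->(0,1)
  grid max=2 at (0,0)
Step 3: ant0:(0,0)->E->(0,1) | ant1:(0,1)->W->(0,0)
  grid max=3 at (0,0)
Step 4: ant0:(0,1)->W->(0,0) | ant1:(0,0)->E->(0,1)
  grid max=4 at (0,0)
Step 5: ant0:(0,0)->E->(0,1) | ant1:(0,1)->W->(0,0)
  grid max=5 at (0,0)
Step 6: ant0:(0,1)->W->(0,0) | ant1:(0,0)->E->(0,1)
  grid max=6 at (0,0)
Final grid:
  6 6 0 0
  0 0 0 0
  0 0 0 0
  0 0 0 0
  0 0 0 0
Max pheromone 6 at (0,0)

Answer: (0,0)=6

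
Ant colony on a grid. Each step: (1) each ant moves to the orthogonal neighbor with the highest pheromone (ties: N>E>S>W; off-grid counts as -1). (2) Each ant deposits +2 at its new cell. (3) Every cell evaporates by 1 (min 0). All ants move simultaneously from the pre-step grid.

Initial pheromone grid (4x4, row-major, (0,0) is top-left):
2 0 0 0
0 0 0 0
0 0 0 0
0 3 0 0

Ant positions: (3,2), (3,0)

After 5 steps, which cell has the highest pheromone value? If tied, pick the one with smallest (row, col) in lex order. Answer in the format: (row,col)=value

Step 1: ant0:(3,2)->W->(3,1) | ant1:(3,0)->E->(3,1)
  grid max=6 at (3,1)
Step 2: ant0:(3,1)->N->(2,1) | ant1:(3,1)->N->(2,1)
  grid max=5 at (3,1)
Step 3: ant0:(2,1)->S->(3,1) | ant1:(2,1)->S->(3,1)
  grid max=8 at (3,1)
Step 4: ant0:(3,1)->N->(2,1) | ant1:(3,1)->N->(2,1)
  grid max=7 at (3,1)
Step 5: ant0:(2,1)->S->(3,1) | ant1:(2,1)->S->(3,1)
  grid max=10 at (3,1)
Final grid:
  0 0 0 0
  0 0 0 0
  0 4 0 0
  0 10 0 0
Max pheromone 10 at (3,1)

Answer: (3,1)=10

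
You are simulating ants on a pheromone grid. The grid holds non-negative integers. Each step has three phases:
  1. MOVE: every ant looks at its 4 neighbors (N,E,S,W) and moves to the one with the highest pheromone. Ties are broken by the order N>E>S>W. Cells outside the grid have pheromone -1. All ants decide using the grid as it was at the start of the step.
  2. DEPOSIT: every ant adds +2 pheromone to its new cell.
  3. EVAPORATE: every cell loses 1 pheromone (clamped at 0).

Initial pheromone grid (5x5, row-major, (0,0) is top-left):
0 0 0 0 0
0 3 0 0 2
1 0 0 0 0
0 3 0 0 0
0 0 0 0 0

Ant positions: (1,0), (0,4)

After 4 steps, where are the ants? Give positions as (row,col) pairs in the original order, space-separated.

Step 1: ant0:(1,0)->E->(1,1) | ant1:(0,4)->S->(1,4)
  grid max=4 at (1,1)
Step 2: ant0:(1,1)->N->(0,1) | ant1:(1,4)->N->(0,4)
  grid max=3 at (1,1)
Step 3: ant0:(0,1)->S->(1,1) | ant1:(0,4)->S->(1,4)
  grid max=4 at (1,1)
Step 4: ant0:(1,1)->N->(0,1) | ant1:(1,4)->N->(0,4)
  grid max=3 at (1,1)

(0,1) (0,4)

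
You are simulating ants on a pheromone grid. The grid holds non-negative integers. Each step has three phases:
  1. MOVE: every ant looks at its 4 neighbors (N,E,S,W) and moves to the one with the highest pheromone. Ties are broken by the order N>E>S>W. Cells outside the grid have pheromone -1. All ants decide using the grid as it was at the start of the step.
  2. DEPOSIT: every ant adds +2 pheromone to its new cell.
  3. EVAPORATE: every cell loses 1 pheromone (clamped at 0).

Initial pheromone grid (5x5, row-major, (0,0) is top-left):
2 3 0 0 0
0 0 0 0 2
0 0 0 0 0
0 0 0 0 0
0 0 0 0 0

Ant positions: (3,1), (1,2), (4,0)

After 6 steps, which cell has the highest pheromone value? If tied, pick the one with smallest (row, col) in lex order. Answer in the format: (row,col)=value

Answer: (0,1)=9

Derivation:
Step 1: ant0:(3,1)->N->(2,1) | ant1:(1,2)->N->(0,2) | ant2:(4,0)->N->(3,0)
  grid max=2 at (0,1)
Step 2: ant0:(2,1)->N->(1,1) | ant1:(0,2)->W->(0,1) | ant2:(3,0)->N->(2,0)
  grid max=3 at (0,1)
Step 3: ant0:(1,1)->N->(0,1) | ant1:(0,1)->S->(1,1) | ant2:(2,0)->N->(1,0)
  grid max=4 at (0,1)
Step 4: ant0:(0,1)->S->(1,1) | ant1:(1,1)->N->(0,1) | ant2:(1,0)->E->(1,1)
  grid max=5 at (0,1)
Step 5: ant0:(1,1)->N->(0,1) | ant1:(0,1)->S->(1,1) | ant2:(1,1)->N->(0,1)
  grid max=8 at (0,1)
Step 6: ant0:(0,1)->S->(1,1) | ant1:(1,1)->N->(0,1) | ant2:(0,1)->S->(1,1)
  grid max=9 at (0,1)
Final grid:
  0 9 0 0 0
  0 9 0 0 0
  0 0 0 0 0
  0 0 0 0 0
  0 0 0 0 0
Max pheromone 9 at (0,1)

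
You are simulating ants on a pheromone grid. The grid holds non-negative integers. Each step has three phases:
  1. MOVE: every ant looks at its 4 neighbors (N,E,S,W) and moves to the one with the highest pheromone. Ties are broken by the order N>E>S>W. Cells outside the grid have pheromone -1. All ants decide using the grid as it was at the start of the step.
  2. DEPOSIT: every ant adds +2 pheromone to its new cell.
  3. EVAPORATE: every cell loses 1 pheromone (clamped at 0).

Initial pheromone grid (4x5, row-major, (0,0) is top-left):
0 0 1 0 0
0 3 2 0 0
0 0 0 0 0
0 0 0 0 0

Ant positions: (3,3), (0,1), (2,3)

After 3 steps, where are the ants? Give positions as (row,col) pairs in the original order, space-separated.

Step 1: ant0:(3,3)->N->(2,3) | ant1:(0,1)->S->(1,1) | ant2:(2,3)->N->(1,3)
  grid max=4 at (1,1)
Step 2: ant0:(2,3)->N->(1,3) | ant1:(1,1)->E->(1,2) | ant2:(1,3)->S->(2,3)
  grid max=3 at (1,1)
Step 3: ant0:(1,3)->S->(2,3) | ant1:(1,2)->W->(1,1) | ant2:(2,3)->N->(1,3)
  grid max=4 at (1,1)

(2,3) (1,1) (1,3)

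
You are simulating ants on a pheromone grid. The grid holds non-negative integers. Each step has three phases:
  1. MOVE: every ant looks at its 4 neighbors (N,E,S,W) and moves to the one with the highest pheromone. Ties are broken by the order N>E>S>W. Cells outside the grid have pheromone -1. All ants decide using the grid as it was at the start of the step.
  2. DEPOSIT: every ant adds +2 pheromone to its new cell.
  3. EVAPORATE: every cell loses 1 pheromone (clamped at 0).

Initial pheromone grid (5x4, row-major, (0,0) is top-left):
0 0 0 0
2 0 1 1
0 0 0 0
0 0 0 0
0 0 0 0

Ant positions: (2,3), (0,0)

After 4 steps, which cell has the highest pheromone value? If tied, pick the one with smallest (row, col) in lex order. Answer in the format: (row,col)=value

Step 1: ant0:(2,3)->N->(1,3) | ant1:(0,0)->S->(1,0)
  grid max=3 at (1,0)
Step 2: ant0:(1,3)->N->(0,3) | ant1:(1,0)->N->(0,0)
  grid max=2 at (1,0)
Step 3: ant0:(0,3)->S->(1,3) | ant1:(0,0)->S->(1,0)
  grid max=3 at (1,0)
Step 4: ant0:(1,3)->N->(0,3) | ant1:(1,0)->N->(0,0)
  grid max=2 at (1,0)
Final grid:
  1 0 0 1
  2 0 0 1
  0 0 0 0
  0 0 0 0
  0 0 0 0
Max pheromone 2 at (1,0)

Answer: (1,0)=2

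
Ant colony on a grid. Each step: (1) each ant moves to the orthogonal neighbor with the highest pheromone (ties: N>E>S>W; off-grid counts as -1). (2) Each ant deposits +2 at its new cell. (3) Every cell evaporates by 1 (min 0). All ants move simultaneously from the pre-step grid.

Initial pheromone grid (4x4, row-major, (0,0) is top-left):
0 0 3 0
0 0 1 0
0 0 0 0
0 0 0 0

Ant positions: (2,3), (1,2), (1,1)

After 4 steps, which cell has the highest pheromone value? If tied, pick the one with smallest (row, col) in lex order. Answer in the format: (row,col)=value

Answer: (0,2)=9

Derivation:
Step 1: ant0:(2,3)->N->(1,3) | ant1:(1,2)->N->(0,2) | ant2:(1,1)->E->(1,2)
  grid max=4 at (0,2)
Step 2: ant0:(1,3)->W->(1,2) | ant1:(0,2)->S->(1,2) | ant2:(1,2)->N->(0,2)
  grid max=5 at (0,2)
Step 3: ant0:(1,2)->N->(0,2) | ant1:(1,2)->N->(0,2) | ant2:(0,2)->S->(1,2)
  grid max=8 at (0,2)
Step 4: ant0:(0,2)->S->(1,2) | ant1:(0,2)->S->(1,2) | ant2:(1,2)->N->(0,2)
  grid max=9 at (0,2)
Final grid:
  0 0 9 0
  0 0 9 0
  0 0 0 0
  0 0 0 0
Max pheromone 9 at (0,2)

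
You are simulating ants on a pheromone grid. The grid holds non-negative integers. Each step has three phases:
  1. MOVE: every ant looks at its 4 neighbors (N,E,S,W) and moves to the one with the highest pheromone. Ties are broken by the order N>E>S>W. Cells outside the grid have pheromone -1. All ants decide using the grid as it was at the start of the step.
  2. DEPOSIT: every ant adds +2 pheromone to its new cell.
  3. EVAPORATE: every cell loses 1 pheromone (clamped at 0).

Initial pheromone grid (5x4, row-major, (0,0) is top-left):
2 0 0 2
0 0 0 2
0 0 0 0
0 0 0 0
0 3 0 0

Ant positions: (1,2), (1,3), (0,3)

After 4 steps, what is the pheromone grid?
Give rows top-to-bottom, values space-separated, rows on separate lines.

After step 1: ants at (1,3),(0,3),(1,3)
  1 0 0 3
  0 0 0 5
  0 0 0 0
  0 0 0 0
  0 2 0 0
After step 2: ants at (0,3),(1,3),(0,3)
  0 0 0 6
  0 0 0 6
  0 0 0 0
  0 0 0 0
  0 1 0 0
After step 3: ants at (1,3),(0,3),(1,3)
  0 0 0 7
  0 0 0 9
  0 0 0 0
  0 0 0 0
  0 0 0 0
After step 4: ants at (0,3),(1,3),(0,3)
  0 0 0 10
  0 0 0 10
  0 0 0 0
  0 0 0 0
  0 0 0 0

0 0 0 10
0 0 0 10
0 0 0 0
0 0 0 0
0 0 0 0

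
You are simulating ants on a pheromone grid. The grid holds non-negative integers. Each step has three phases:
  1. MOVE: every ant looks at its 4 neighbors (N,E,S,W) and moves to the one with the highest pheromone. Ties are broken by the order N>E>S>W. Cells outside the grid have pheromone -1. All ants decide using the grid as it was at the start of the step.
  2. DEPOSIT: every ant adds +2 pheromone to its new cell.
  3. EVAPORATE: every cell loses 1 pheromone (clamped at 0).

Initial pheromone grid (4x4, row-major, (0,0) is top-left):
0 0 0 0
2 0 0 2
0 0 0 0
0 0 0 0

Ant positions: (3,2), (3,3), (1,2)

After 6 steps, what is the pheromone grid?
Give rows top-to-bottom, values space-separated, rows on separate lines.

After step 1: ants at (2,2),(2,3),(1,3)
  0 0 0 0
  1 0 0 3
  0 0 1 1
  0 0 0 0
After step 2: ants at (2,3),(1,3),(2,3)
  0 0 0 0
  0 0 0 4
  0 0 0 4
  0 0 0 0
After step 3: ants at (1,3),(2,3),(1,3)
  0 0 0 0
  0 0 0 7
  0 0 0 5
  0 0 0 0
After step 4: ants at (2,3),(1,3),(2,3)
  0 0 0 0
  0 0 0 8
  0 0 0 8
  0 0 0 0
After step 5: ants at (1,3),(2,3),(1,3)
  0 0 0 0
  0 0 0 11
  0 0 0 9
  0 0 0 0
After step 6: ants at (2,3),(1,3),(2,3)
  0 0 0 0
  0 0 0 12
  0 0 0 12
  0 0 0 0

0 0 0 0
0 0 0 12
0 0 0 12
0 0 0 0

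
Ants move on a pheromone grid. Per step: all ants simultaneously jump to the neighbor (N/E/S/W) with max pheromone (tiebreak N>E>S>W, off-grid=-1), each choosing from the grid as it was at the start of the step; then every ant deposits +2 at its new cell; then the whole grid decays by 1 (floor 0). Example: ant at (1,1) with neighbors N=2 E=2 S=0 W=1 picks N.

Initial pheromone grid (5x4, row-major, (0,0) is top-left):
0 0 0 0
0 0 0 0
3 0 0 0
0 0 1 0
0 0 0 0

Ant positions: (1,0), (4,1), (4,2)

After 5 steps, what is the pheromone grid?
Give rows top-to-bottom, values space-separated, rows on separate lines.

After step 1: ants at (2,0),(3,1),(3,2)
  0 0 0 0
  0 0 0 0
  4 0 0 0
  0 1 2 0
  0 0 0 0
After step 2: ants at (1,0),(3,2),(3,1)
  0 0 0 0
  1 0 0 0
  3 0 0 0
  0 2 3 0
  0 0 0 0
After step 3: ants at (2,0),(3,1),(3,2)
  0 0 0 0
  0 0 0 0
  4 0 0 0
  0 3 4 0
  0 0 0 0
After step 4: ants at (1,0),(3,2),(3,1)
  0 0 0 0
  1 0 0 0
  3 0 0 0
  0 4 5 0
  0 0 0 0
After step 5: ants at (2,0),(3,1),(3,2)
  0 0 0 0
  0 0 0 0
  4 0 0 0
  0 5 6 0
  0 0 0 0

0 0 0 0
0 0 0 0
4 0 0 0
0 5 6 0
0 0 0 0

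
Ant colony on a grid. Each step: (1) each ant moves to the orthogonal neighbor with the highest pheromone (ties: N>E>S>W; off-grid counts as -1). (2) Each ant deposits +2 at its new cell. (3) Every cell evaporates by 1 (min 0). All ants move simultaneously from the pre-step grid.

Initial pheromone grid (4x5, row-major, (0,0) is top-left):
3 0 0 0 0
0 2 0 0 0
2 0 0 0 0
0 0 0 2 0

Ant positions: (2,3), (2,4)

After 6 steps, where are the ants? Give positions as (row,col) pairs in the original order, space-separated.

Step 1: ant0:(2,3)->S->(3,3) | ant1:(2,4)->N->(1,4)
  grid max=3 at (3,3)
Step 2: ant0:(3,3)->N->(2,3) | ant1:(1,4)->N->(0,4)
  grid max=2 at (3,3)
Step 3: ant0:(2,3)->S->(3,3) | ant1:(0,4)->S->(1,4)
  grid max=3 at (3,3)
Step 4: ant0:(3,3)->N->(2,3) | ant1:(1,4)->N->(0,4)
  grid max=2 at (3,3)
Step 5: ant0:(2,3)->S->(3,3) | ant1:(0,4)->S->(1,4)
  grid max=3 at (3,3)
Step 6: ant0:(3,3)->N->(2,3) | ant1:(1,4)->N->(0,4)
  grid max=2 at (3,3)

(2,3) (0,4)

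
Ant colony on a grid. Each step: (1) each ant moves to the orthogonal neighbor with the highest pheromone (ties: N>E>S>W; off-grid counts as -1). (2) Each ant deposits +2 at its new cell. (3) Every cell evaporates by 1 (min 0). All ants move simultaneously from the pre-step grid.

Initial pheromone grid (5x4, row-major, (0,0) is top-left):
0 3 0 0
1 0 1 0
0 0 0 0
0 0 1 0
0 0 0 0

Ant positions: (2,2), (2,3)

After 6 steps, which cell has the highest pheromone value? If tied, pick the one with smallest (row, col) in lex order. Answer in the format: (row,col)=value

Step 1: ant0:(2,2)->N->(1,2) | ant1:(2,3)->N->(1,3)
  grid max=2 at (0,1)
Step 2: ant0:(1,2)->E->(1,3) | ant1:(1,3)->W->(1,2)
  grid max=3 at (1,2)
Step 3: ant0:(1,3)->W->(1,2) | ant1:(1,2)->E->(1,3)
  grid max=4 at (1,2)
Step 4: ant0:(1,2)->E->(1,3) | ant1:(1,3)->W->(1,2)
  grid max=5 at (1,2)
Step 5: ant0:(1,3)->W->(1,2) | ant1:(1,2)->E->(1,3)
  grid max=6 at (1,2)
Step 6: ant0:(1,2)->E->(1,3) | ant1:(1,3)->W->(1,2)
  grid max=7 at (1,2)
Final grid:
  0 0 0 0
  0 0 7 6
  0 0 0 0
  0 0 0 0
  0 0 0 0
Max pheromone 7 at (1,2)

Answer: (1,2)=7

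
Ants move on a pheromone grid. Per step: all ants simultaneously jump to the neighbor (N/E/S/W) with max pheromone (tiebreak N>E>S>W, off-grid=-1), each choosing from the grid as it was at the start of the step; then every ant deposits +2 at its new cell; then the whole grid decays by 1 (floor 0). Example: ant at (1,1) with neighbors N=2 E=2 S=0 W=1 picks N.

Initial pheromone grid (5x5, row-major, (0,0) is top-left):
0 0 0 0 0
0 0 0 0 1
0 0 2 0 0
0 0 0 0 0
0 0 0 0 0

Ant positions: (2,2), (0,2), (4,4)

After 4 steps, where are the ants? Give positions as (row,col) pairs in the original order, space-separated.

Step 1: ant0:(2,2)->N->(1,2) | ant1:(0,2)->E->(0,3) | ant2:(4,4)->N->(3,4)
  grid max=1 at (0,3)
Step 2: ant0:(1,2)->S->(2,2) | ant1:(0,3)->E->(0,4) | ant2:(3,4)->N->(2,4)
  grid max=2 at (2,2)
Step 3: ant0:(2,2)->N->(1,2) | ant1:(0,4)->S->(1,4) | ant2:(2,4)->N->(1,4)
  grid max=3 at (1,4)
Step 4: ant0:(1,2)->S->(2,2) | ant1:(1,4)->N->(0,4) | ant2:(1,4)->N->(0,4)
  grid max=3 at (0,4)

(2,2) (0,4) (0,4)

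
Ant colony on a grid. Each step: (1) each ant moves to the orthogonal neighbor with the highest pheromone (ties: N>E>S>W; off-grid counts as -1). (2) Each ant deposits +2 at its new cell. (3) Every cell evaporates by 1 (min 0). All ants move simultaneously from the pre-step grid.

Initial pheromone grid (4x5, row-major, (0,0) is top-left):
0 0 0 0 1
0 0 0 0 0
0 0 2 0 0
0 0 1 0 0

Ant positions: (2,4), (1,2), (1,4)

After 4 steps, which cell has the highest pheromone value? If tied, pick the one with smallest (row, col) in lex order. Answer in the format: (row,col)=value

Answer: (0,4)=5

Derivation:
Step 1: ant0:(2,4)->N->(1,4) | ant1:(1,2)->S->(2,2) | ant2:(1,4)->N->(0,4)
  grid max=3 at (2,2)
Step 2: ant0:(1,4)->N->(0,4) | ant1:(2,2)->N->(1,2) | ant2:(0,4)->S->(1,4)
  grid max=3 at (0,4)
Step 3: ant0:(0,4)->S->(1,4) | ant1:(1,2)->S->(2,2) | ant2:(1,4)->N->(0,4)
  grid max=4 at (0,4)
Step 4: ant0:(1,4)->N->(0,4) | ant1:(2,2)->N->(1,2) | ant2:(0,4)->S->(1,4)
  grid max=5 at (0,4)
Final grid:
  0 0 0 0 5
  0 0 1 0 4
  0 0 2 0 0
  0 0 0 0 0
Max pheromone 5 at (0,4)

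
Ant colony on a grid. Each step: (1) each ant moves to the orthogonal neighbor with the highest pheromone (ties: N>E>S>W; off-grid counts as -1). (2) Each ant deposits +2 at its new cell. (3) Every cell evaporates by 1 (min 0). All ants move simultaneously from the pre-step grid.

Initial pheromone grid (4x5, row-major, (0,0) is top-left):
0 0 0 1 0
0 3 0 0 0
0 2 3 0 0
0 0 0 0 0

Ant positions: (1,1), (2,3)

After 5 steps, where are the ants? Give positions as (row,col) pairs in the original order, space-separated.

Step 1: ant0:(1,1)->S->(2,1) | ant1:(2,3)->W->(2,2)
  grid max=4 at (2,2)
Step 2: ant0:(2,1)->E->(2,2) | ant1:(2,2)->W->(2,1)
  grid max=5 at (2,2)
Step 3: ant0:(2,2)->W->(2,1) | ant1:(2,1)->E->(2,2)
  grid max=6 at (2,2)
Step 4: ant0:(2,1)->E->(2,2) | ant1:(2,2)->W->(2,1)
  grid max=7 at (2,2)
Step 5: ant0:(2,2)->W->(2,1) | ant1:(2,1)->E->(2,2)
  grid max=8 at (2,2)

(2,1) (2,2)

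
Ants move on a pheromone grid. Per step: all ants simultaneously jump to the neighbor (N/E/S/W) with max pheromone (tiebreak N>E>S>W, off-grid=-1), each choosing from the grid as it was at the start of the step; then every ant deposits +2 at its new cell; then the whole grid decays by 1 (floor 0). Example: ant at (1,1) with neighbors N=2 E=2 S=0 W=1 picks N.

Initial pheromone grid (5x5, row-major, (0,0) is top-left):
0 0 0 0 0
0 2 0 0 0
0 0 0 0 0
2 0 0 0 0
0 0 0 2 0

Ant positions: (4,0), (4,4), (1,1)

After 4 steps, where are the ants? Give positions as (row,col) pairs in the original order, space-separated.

Step 1: ant0:(4,0)->N->(3,0) | ant1:(4,4)->W->(4,3) | ant2:(1,1)->N->(0,1)
  grid max=3 at (3,0)
Step 2: ant0:(3,0)->N->(2,0) | ant1:(4,3)->N->(3,3) | ant2:(0,1)->S->(1,1)
  grid max=2 at (1,1)
Step 3: ant0:(2,0)->S->(3,0) | ant1:(3,3)->S->(4,3) | ant2:(1,1)->N->(0,1)
  grid max=3 at (3,0)
Step 4: ant0:(3,0)->N->(2,0) | ant1:(4,3)->N->(3,3) | ant2:(0,1)->S->(1,1)
  grid max=2 at (1,1)

(2,0) (3,3) (1,1)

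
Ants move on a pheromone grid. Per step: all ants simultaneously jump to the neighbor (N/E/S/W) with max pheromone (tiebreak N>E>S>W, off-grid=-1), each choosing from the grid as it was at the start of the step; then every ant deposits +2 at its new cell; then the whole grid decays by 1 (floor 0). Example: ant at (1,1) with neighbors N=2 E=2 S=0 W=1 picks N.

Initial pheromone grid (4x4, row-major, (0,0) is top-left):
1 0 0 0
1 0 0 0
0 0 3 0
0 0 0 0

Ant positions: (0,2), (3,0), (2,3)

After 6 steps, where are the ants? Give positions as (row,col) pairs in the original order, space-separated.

Step 1: ant0:(0,2)->E->(0,3) | ant1:(3,0)->N->(2,0) | ant2:(2,3)->W->(2,2)
  grid max=4 at (2,2)
Step 2: ant0:(0,3)->S->(1,3) | ant1:(2,0)->N->(1,0) | ant2:(2,2)->N->(1,2)
  grid max=3 at (2,2)
Step 3: ant0:(1,3)->W->(1,2) | ant1:(1,0)->N->(0,0) | ant2:(1,2)->S->(2,2)
  grid max=4 at (2,2)
Step 4: ant0:(1,2)->S->(2,2) | ant1:(0,0)->E->(0,1) | ant2:(2,2)->N->(1,2)
  grid max=5 at (2,2)
Step 5: ant0:(2,2)->N->(1,2) | ant1:(0,1)->E->(0,2) | ant2:(1,2)->S->(2,2)
  grid max=6 at (2,2)
Step 6: ant0:(1,2)->S->(2,2) | ant1:(0,2)->S->(1,2) | ant2:(2,2)->N->(1,2)
  grid max=7 at (1,2)

(2,2) (1,2) (1,2)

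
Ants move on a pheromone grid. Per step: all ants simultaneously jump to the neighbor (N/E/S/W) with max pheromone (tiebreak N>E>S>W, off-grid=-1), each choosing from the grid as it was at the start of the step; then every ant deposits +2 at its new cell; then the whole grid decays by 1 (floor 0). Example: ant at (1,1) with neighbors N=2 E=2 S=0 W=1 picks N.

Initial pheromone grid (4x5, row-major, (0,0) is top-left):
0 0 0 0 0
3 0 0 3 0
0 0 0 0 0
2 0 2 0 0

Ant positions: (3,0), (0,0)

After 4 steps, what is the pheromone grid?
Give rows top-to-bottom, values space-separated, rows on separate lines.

After step 1: ants at (2,0),(1,0)
  0 0 0 0 0
  4 0 0 2 0
  1 0 0 0 0
  1 0 1 0 0
After step 2: ants at (1,0),(2,0)
  0 0 0 0 0
  5 0 0 1 0
  2 0 0 0 0
  0 0 0 0 0
After step 3: ants at (2,0),(1,0)
  0 0 0 0 0
  6 0 0 0 0
  3 0 0 0 0
  0 0 0 0 0
After step 4: ants at (1,0),(2,0)
  0 0 0 0 0
  7 0 0 0 0
  4 0 0 0 0
  0 0 0 0 0

0 0 0 0 0
7 0 0 0 0
4 0 0 0 0
0 0 0 0 0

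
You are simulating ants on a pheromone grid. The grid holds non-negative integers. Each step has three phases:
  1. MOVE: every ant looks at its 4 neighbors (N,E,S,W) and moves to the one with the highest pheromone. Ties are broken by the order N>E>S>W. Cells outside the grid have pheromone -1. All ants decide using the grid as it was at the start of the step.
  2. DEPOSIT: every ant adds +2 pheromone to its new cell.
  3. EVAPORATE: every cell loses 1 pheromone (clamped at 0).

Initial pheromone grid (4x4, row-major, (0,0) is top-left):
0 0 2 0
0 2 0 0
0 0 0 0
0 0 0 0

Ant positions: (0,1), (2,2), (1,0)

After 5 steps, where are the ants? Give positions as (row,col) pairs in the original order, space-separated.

Step 1: ant0:(0,1)->E->(0,2) | ant1:(2,2)->N->(1,2) | ant2:(1,0)->E->(1,1)
  grid max=3 at (0,2)
Step 2: ant0:(0,2)->S->(1,2) | ant1:(1,2)->N->(0,2) | ant2:(1,1)->E->(1,2)
  grid max=4 at (0,2)
Step 3: ant0:(1,2)->N->(0,2) | ant1:(0,2)->S->(1,2) | ant2:(1,2)->N->(0,2)
  grid max=7 at (0,2)
Step 4: ant0:(0,2)->S->(1,2) | ant1:(1,2)->N->(0,2) | ant2:(0,2)->S->(1,2)
  grid max=8 at (0,2)
Step 5: ant0:(1,2)->N->(0,2) | ant1:(0,2)->S->(1,2) | ant2:(1,2)->N->(0,2)
  grid max=11 at (0,2)

(0,2) (1,2) (0,2)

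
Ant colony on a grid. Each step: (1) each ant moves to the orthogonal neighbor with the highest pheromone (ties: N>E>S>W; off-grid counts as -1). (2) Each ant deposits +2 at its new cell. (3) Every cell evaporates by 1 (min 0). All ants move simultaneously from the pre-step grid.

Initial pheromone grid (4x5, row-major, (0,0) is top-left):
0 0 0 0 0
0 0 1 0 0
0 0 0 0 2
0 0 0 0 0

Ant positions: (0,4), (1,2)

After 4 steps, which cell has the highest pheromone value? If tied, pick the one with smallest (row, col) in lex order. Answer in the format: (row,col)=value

Answer: (0,4)=2

Derivation:
Step 1: ant0:(0,4)->S->(1,4) | ant1:(1,2)->N->(0,2)
  grid max=1 at (0,2)
Step 2: ant0:(1,4)->S->(2,4) | ant1:(0,2)->E->(0,3)
  grid max=2 at (2,4)
Step 3: ant0:(2,4)->N->(1,4) | ant1:(0,3)->E->(0,4)
  grid max=1 at (0,4)
Step 4: ant0:(1,4)->N->(0,4) | ant1:(0,4)->S->(1,4)
  grid max=2 at (0,4)
Final grid:
  0 0 0 0 2
  0 0 0 0 2
  0 0 0 0 0
  0 0 0 0 0
Max pheromone 2 at (0,4)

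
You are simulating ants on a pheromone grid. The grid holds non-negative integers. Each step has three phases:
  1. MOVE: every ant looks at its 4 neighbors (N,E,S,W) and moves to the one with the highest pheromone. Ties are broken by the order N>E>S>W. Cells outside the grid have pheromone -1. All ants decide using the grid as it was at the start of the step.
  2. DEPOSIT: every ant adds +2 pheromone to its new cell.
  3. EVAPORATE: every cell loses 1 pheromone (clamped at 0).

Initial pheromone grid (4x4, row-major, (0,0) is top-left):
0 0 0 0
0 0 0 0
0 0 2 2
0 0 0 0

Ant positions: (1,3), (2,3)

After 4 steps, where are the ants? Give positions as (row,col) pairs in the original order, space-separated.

Step 1: ant0:(1,3)->S->(2,3) | ant1:(2,3)->W->(2,2)
  grid max=3 at (2,2)
Step 2: ant0:(2,3)->W->(2,2) | ant1:(2,2)->E->(2,3)
  grid max=4 at (2,2)
Step 3: ant0:(2,2)->E->(2,3) | ant1:(2,3)->W->(2,2)
  grid max=5 at (2,2)
Step 4: ant0:(2,3)->W->(2,2) | ant1:(2,2)->E->(2,3)
  grid max=6 at (2,2)

(2,2) (2,3)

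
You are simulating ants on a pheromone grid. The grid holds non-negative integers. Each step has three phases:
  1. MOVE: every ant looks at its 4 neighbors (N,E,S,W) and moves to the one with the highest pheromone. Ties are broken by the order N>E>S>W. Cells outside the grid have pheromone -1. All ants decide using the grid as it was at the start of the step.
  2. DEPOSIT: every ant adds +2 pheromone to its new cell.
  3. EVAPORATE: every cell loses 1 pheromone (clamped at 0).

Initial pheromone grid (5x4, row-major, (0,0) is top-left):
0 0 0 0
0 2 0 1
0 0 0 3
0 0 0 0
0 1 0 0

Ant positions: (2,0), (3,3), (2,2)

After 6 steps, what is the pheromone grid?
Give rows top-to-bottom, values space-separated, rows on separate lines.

After step 1: ants at (1,0),(2,3),(2,3)
  0 0 0 0
  1 1 0 0
  0 0 0 6
  0 0 0 0
  0 0 0 0
After step 2: ants at (1,1),(1,3),(1,3)
  0 0 0 0
  0 2 0 3
  0 0 0 5
  0 0 0 0
  0 0 0 0
After step 3: ants at (0,1),(2,3),(2,3)
  0 1 0 0
  0 1 0 2
  0 0 0 8
  0 0 0 0
  0 0 0 0
After step 4: ants at (1,1),(1,3),(1,3)
  0 0 0 0
  0 2 0 5
  0 0 0 7
  0 0 0 0
  0 0 0 0
After step 5: ants at (0,1),(2,3),(2,3)
  0 1 0 0
  0 1 0 4
  0 0 0 10
  0 0 0 0
  0 0 0 0
After step 6: ants at (1,1),(1,3),(1,3)
  0 0 0 0
  0 2 0 7
  0 0 0 9
  0 0 0 0
  0 0 0 0

0 0 0 0
0 2 0 7
0 0 0 9
0 0 0 0
0 0 0 0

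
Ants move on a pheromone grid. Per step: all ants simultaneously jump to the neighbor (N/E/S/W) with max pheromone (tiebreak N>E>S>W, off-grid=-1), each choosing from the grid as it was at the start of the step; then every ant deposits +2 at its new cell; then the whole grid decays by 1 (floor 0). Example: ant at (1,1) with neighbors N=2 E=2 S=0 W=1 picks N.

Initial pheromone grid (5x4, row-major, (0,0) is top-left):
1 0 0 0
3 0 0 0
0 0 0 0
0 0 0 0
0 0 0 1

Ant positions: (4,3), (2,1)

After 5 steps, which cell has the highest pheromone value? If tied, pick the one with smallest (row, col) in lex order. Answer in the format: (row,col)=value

Answer: (1,0)=2

Derivation:
Step 1: ant0:(4,3)->N->(3,3) | ant1:(2,1)->N->(1,1)
  grid max=2 at (1,0)
Step 2: ant0:(3,3)->N->(2,3) | ant1:(1,1)->W->(1,0)
  grid max=3 at (1,0)
Step 3: ant0:(2,3)->N->(1,3) | ant1:(1,0)->N->(0,0)
  grid max=2 at (1,0)
Step 4: ant0:(1,3)->N->(0,3) | ant1:(0,0)->S->(1,0)
  grid max=3 at (1,0)
Step 5: ant0:(0,3)->S->(1,3) | ant1:(1,0)->N->(0,0)
  grid max=2 at (1,0)
Final grid:
  1 0 0 0
  2 0 0 1
  0 0 0 0
  0 0 0 0
  0 0 0 0
Max pheromone 2 at (1,0)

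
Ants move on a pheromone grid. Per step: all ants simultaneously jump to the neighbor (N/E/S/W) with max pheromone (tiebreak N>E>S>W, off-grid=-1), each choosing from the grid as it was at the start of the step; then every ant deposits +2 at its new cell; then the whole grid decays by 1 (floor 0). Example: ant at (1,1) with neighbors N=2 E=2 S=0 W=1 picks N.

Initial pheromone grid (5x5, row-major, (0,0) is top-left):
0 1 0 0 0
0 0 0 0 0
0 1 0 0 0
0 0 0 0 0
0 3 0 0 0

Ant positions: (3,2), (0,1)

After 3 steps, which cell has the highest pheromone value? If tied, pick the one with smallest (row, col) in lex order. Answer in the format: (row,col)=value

Step 1: ant0:(3,2)->N->(2,2) | ant1:(0,1)->E->(0,2)
  grid max=2 at (4,1)
Step 2: ant0:(2,2)->N->(1,2) | ant1:(0,2)->E->(0,3)
  grid max=1 at (0,3)
Step 3: ant0:(1,2)->N->(0,2) | ant1:(0,3)->E->(0,4)
  grid max=1 at (0,2)
Final grid:
  0 0 1 0 1
  0 0 0 0 0
  0 0 0 0 0
  0 0 0 0 0
  0 0 0 0 0
Max pheromone 1 at (0,2)

Answer: (0,2)=1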